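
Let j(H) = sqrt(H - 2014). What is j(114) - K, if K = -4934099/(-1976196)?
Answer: -4934099/1976196 + 10*I*sqrt(19) ≈ -2.4968 + 43.589*I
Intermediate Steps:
K = 4934099/1976196 (K = -4934099*(-1/1976196) = 4934099/1976196 ≈ 2.4968)
j(H) = sqrt(-2014 + H)
j(114) - K = sqrt(-2014 + 114) - 1*4934099/1976196 = sqrt(-1900) - 4934099/1976196 = 10*I*sqrt(19) - 4934099/1976196 = -4934099/1976196 + 10*I*sqrt(19)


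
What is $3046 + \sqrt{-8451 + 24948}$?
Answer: $3046 + 3 \sqrt{1833} \approx 3174.4$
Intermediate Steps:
$3046 + \sqrt{-8451 + 24948} = 3046 + \sqrt{16497} = 3046 + 3 \sqrt{1833}$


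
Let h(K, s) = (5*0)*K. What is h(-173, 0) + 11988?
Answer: 11988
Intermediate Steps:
h(K, s) = 0 (h(K, s) = 0*K = 0)
h(-173, 0) + 11988 = 0 + 11988 = 11988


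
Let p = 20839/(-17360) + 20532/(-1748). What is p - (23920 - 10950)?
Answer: -14070397989/1083760 ≈ -12983.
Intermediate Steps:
p = -14030789/1083760 (p = 20839*(-1/17360) + 20532*(-1/1748) = -2977/2480 - 5133/437 = -14030789/1083760 ≈ -12.946)
p - (23920 - 10950) = -14030789/1083760 - (23920 - 10950) = -14030789/1083760 - 1*12970 = -14030789/1083760 - 12970 = -14070397989/1083760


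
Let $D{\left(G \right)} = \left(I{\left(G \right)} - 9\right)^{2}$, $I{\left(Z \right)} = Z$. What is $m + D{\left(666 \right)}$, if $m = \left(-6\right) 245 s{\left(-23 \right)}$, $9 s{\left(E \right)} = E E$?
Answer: $\frac{1035737}{3} \approx 3.4525 \cdot 10^{5}$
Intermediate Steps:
$s{\left(E \right)} = \frac{E^{2}}{9}$ ($s{\left(E \right)} = \frac{E E}{9} = \frac{E^{2}}{9}$)
$D{\left(G \right)} = \left(-9 + G\right)^{2}$ ($D{\left(G \right)} = \left(G - 9\right)^{2} = \left(-9 + G\right)^{2}$)
$m = - \frac{259210}{3}$ ($m = \left(-6\right) 245 \frac{\left(-23\right)^{2}}{9} = - 1470 \cdot \frac{1}{9} \cdot 529 = \left(-1470\right) \frac{529}{9} = - \frac{259210}{3} \approx -86403.0$)
$m + D{\left(666 \right)} = - \frac{259210}{3} + \left(-9 + 666\right)^{2} = - \frac{259210}{3} + 657^{2} = - \frac{259210}{3} + 431649 = \frac{1035737}{3}$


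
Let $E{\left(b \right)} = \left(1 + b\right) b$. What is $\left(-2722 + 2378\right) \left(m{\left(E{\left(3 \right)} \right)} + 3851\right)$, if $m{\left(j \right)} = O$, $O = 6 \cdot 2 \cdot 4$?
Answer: $-1341256$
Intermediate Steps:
$O = 48$ ($O = 12 \cdot 4 = 48$)
$E{\left(b \right)} = b \left(1 + b\right)$
$m{\left(j \right)} = 48$
$\left(-2722 + 2378\right) \left(m{\left(E{\left(3 \right)} \right)} + 3851\right) = \left(-2722 + 2378\right) \left(48 + 3851\right) = \left(-344\right) 3899 = -1341256$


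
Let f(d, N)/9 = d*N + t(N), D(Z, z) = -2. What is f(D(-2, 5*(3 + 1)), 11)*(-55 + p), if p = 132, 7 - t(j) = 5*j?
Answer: -48510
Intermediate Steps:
t(j) = 7 - 5*j
f(d, N) = 63 - 45*N + 9*N*d (f(d, N) = 9*(d*N + (7 - 5*N)) = 9*(N*d + (7 - 5*N)) = 9*(7 - 5*N + N*d) = 63 - 45*N + 9*N*d)
f(D(-2, 5*(3 + 1)), 11)*(-55 + p) = (63 - 45*11 + 9*11*(-2))*(-55 + 132) = (63 - 495 - 198)*77 = -630*77 = -48510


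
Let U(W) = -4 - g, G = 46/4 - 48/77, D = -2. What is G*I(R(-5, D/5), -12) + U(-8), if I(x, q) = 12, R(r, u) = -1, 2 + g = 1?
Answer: 9819/77 ≈ 127.52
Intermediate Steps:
g = -1 (g = -2 + 1 = -1)
G = 1675/154 (G = 46*(1/4) - 48*1/77 = 23/2 - 48/77 = 1675/154 ≈ 10.877)
U(W) = -3 (U(W) = -4 - 1*(-1) = -4 + 1 = -3)
G*I(R(-5, D/5), -12) + U(-8) = (1675/154)*12 - 3 = 10050/77 - 3 = 9819/77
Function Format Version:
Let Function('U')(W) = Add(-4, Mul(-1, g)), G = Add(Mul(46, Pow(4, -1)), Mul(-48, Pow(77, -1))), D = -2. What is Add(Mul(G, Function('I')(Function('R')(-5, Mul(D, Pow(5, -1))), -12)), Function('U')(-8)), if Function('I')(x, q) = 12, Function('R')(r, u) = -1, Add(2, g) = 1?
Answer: Rational(9819, 77) ≈ 127.52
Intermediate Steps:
g = -1 (g = Add(-2, 1) = -1)
G = Rational(1675, 154) (G = Add(Mul(46, Rational(1, 4)), Mul(-48, Rational(1, 77))) = Add(Rational(23, 2), Rational(-48, 77)) = Rational(1675, 154) ≈ 10.877)
Function('U')(W) = -3 (Function('U')(W) = Add(-4, Mul(-1, -1)) = Add(-4, 1) = -3)
Add(Mul(G, Function('I')(Function('R')(-5, Mul(D, Pow(5, -1))), -12)), Function('U')(-8)) = Add(Mul(Rational(1675, 154), 12), -3) = Add(Rational(10050, 77), -3) = Rational(9819, 77)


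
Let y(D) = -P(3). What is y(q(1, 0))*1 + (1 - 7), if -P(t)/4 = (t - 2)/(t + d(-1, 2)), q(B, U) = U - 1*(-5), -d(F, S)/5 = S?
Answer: -46/7 ≈ -6.5714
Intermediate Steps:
d(F, S) = -5*S
q(B, U) = 5 + U (q(B, U) = U + 5 = 5 + U)
P(t) = -4*(-2 + t)/(-10 + t) (P(t) = -4*(t - 2)/(t - 5*2) = -4*(-2 + t)/(t - 10) = -4*(-2 + t)/(-10 + t))
y(D) = -4/7 (y(D) = -4*(2 - 1*3)/(-10 + 3) = -4*(2 - 3)/(-7) = -4*(-1)*(-1)/7 = -1*4/7 = -4/7)
y(q(1, 0))*1 + (1 - 7) = -4/7*1 + (1 - 7) = -4/7 - 6 = -46/7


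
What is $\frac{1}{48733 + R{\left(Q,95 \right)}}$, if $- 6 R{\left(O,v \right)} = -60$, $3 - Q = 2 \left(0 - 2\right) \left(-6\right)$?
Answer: $\frac{1}{48743} \approx 2.0516 \cdot 10^{-5}$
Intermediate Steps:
$Q = -21$ ($Q = 3 - 2 \left(0 - 2\right) \left(-6\right) = 3 - 2 \left(-2\right) \left(-6\right) = 3 - \left(-4\right) \left(-6\right) = 3 - 24 = -21$)
$R{\left(O,v \right)} = 10$ ($R{\left(O,v \right)} = \left(- \frac{1}{6}\right) \left(-60\right) = 10$)
$\frac{1}{48733 + R{\left(Q,95 \right)}} = \frac{1}{48733 + 10} = \frac{1}{48743}$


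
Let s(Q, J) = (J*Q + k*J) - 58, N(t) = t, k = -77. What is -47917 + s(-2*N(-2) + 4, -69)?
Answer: -43214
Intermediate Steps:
s(Q, J) = -58 - 77*J + J*Q (s(Q, J) = (J*Q - 77*J) - 58 = (-77*J + J*Q) - 58 = -58 - 77*J + J*Q)
-47917 + s(-2*N(-2) + 4, -69) = -47917 + (-58 - 77*(-69) - 69*(-2*(-2) + 4)) = -47917 + (-58 + 5313 - 69*(4 + 4)) = -47917 + (-58 + 5313 - 69*8) = -47917 + (-58 + 5313 - 552) = -47917 + 4703 = -43214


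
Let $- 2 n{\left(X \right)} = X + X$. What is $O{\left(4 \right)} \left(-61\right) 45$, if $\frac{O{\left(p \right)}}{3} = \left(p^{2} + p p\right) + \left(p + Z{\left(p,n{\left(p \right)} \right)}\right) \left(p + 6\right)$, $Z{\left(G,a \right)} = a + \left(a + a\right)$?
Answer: $395280$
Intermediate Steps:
$n{\left(X \right)} = - X$ ($n{\left(X \right)} = - \frac{X + X}{2} = - \frac{2 X}{2} = - X$)
$Z{\left(G,a \right)} = 3 a$ ($Z{\left(G,a \right)} = a + 2 a = 3 a$)
$O{\left(p \right)} = 6 p^{2} - 6 p \left(6 + p\right)$ ($O{\left(p \right)} = 3 \left(\left(p^{2} + p p\right) + \left(p + 3 \left(- p\right)\right) \left(p + 6\right)\right) = 3 \left(\left(p^{2} + p^{2}\right) + \left(p - 3 p\right) \left(6 + p\right)\right) = 3 \left(2 p^{2} + - 2 p \left(6 + p\right)\right) = 3 \left(2 p^{2} - 2 p \left(6 + p\right)\right) = 6 p^{2} - 6 p \left(6 + p\right)$)
$O{\left(4 \right)} \left(-61\right) 45 = \left(-36\right) 4 \left(-61\right) 45 = \left(-144\right) \left(-61\right) 45 = 8784 \cdot 45 = 395280$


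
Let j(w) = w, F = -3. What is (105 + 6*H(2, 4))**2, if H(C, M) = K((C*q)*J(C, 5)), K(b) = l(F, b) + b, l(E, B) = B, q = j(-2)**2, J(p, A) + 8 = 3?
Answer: 140625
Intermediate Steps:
J(p, A) = -5 (J(p, A) = -8 + 3 = -5)
q = 4 (q = (-2)**2 = 4)
K(b) = 2*b (K(b) = b + b = 2*b)
H(C, M) = -40*C (H(C, M) = 2*((C*4)*(-5)) = 2*((4*C)*(-5)) = 2*(-20*C) = -40*C)
(105 + 6*H(2, 4))**2 = (105 + 6*(-40*2))**2 = (105 + 6*(-80))**2 = (105 - 480)**2 = (-375)**2 = 140625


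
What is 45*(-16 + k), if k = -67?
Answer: -3735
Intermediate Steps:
45*(-16 + k) = 45*(-16 - 67) = 45*(-83) = -3735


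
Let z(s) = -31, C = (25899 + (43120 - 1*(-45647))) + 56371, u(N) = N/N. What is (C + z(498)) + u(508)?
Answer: 171007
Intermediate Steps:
u(N) = 1
C = 171037 (C = (25899 + (43120 + 45647)) + 56371 = (25899 + 88767) + 56371 = 114666 + 56371 = 171037)
(C + z(498)) + u(508) = (171037 - 31) + 1 = 171006 + 1 = 171007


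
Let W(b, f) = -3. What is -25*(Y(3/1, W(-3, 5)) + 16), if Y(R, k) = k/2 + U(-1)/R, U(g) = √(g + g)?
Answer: -725/2 - 25*I*√2/3 ≈ -362.5 - 11.785*I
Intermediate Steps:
U(g) = √2*√g (U(g) = √(2*g) = √2*√g)
Y(R, k) = k/2 + I*√2/R (Y(R, k) = k/2 + (√2*√(-1))/R = k*(½) + (√2*I)/R = k/2 + (I*√2)/R = k/2 + I*√2/R)
-25*(Y(3/1, W(-3, 5)) + 16) = -25*(((½)*(-3) + I*√2/((3/1))) + 16) = -25*((-3/2 + I*√2/((3*1))) + 16) = -25*((-3/2 + I*√2/3) + 16) = -25*(29/2 + I*√2/3) = -725/2 - 25*I*√2/3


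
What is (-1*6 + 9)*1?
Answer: 3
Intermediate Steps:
(-1*6 + 9)*1 = (-6 + 9)*1 = 3*1 = 3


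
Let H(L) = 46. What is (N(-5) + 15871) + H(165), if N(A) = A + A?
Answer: 15907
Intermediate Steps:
N(A) = 2*A
(N(-5) + 15871) + H(165) = (2*(-5) + 15871) + 46 = (-10 + 15871) + 46 = 15861 + 46 = 15907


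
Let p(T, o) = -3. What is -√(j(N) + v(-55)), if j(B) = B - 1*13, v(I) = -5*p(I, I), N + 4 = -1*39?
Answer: -I*√41 ≈ -6.4031*I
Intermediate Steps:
N = -43 (N = -4 - 1*39 = -4 - 39 = -43)
v(I) = 15 (v(I) = -5*(-3) = 15)
j(B) = -13 + B (j(B) = B - 13 = -13 + B)
-√(j(N) + v(-55)) = -√((-13 - 43) + 15) = -√(-56 + 15) = -√(-41) = -I*√41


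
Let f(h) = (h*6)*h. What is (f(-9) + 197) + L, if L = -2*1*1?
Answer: 681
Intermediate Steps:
f(h) = 6*h**2 (f(h) = (6*h)*h = 6*h**2)
L = -2 (L = -2*1 = -2)
(f(-9) + 197) + L = (6*(-9)**2 + 197) - 2 = (6*81 + 197) - 2 = (486 + 197) - 2 = 683 - 2 = 681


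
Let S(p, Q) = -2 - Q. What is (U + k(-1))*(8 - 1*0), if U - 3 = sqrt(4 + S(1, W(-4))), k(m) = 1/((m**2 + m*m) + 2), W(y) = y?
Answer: 26 + 8*sqrt(6) ≈ 45.596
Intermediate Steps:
k(m) = 1/(2 + 2*m**2) (k(m) = 1/((m**2 + m**2) + 2) = 1/(2*m**2 + 2) = 1/(2 + 2*m**2))
U = 3 + sqrt(6) (U = 3 + sqrt(4 + (-2 - 1*(-4))) = 3 + sqrt(4 + (-2 + 4)) = 3 + sqrt(4 + 2) = 3 + sqrt(6) ≈ 5.4495)
(U + k(-1))*(8 - 1*0) = ((3 + sqrt(6)) + 1/(2*(1 + (-1)**2)))*(8 - 1*0) = ((3 + sqrt(6)) + 1/(2*(1 + 1)))*(8 + 0) = ((3 + sqrt(6)) + (1/2)/2)*8 = ((3 + sqrt(6)) + (1/2)*(1/2))*8 = ((3 + sqrt(6)) + 1/4)*8 = (13/4 + sqrt(6))*8 = 26 + 8*sqrt(6)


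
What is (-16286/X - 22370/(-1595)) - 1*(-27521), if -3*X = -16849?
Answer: 5102776575/185339 ≈ 27532.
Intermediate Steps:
X = 16849/3 (X = -⅓*(-16849) = 16849/3 ≈ 5616.3)
(-16286/X - 22370/(-1595)) - 1*(-27521) = (-16286/16849/3 - 22370/(-1595)) - 1*(-27521) = (-16286*3/16849 - 22370*(-1/1595)) + 27521 = (-48858/16849 + 4474/319) + 27521 = 2061956/185339 + 27521 = 5102776575/185339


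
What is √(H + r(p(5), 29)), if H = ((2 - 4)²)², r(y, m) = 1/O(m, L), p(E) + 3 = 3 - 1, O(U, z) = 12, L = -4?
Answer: √579/6 ≈ 4.0104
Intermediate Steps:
p(E) = -1 (p(E) = -3 + (3 - 1) = -3 + 2 = -1)
r(y, m) = 1/12
H = 16 (H = ((-2)²)² = 4² = 16)
√(H + r(p(5), 29)) = √(16 + 1/12) = √(193/12) = √579/6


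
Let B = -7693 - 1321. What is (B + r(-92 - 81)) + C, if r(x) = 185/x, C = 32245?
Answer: 4018778/173 ≈ 23230.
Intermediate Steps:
B = -9014
(B + r(-92 - 81)) + C = (-9014 + 185/(-92 - 81)) + 32245 = (-9014 + 185/(-173)) + 32245 = (-9014 + 185*(-1/173)) + 32245 = (-9014 - 185/173) + 32245 = -1559607/173 + 32245 = 4018778/173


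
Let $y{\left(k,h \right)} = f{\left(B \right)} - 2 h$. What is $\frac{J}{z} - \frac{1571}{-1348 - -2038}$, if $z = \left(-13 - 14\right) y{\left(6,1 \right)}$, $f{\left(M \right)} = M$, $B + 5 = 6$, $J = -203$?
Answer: $- \frac{60829}{6210} \approx -9.7953$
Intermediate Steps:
$B = 1$ ($B = -5 + 6 = 1$)
$y{\left(k,h \right)} = 1 - 2 h$
$z = 27$ ($z = \left(-13 - 14\right) \left(1 - 2\right) = - 27 \left(1 - 2\right) = \left(-27\right) \left(-1\right) = 27$)
$\frac{J}{z} - \frac{1571}{-1348 - -2038} = - \frac{203}{27} - \frac{1571}{-1348 - -2038} = \left(-203\right) \frac{1}{27} - \frac{1571}{-1348 + 2038} = - \frac{203}{27} - \frac{1571}{690} = - \frac{60829}{6210}$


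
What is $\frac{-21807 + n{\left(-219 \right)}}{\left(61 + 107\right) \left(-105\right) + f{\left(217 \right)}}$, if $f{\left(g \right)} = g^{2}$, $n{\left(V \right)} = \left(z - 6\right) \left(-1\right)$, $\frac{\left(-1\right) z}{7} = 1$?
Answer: $- \frac{21794}{29449} \approx -0.74006$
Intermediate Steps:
$z = -7$ ($z = \left(-7\right) 1 = -7$)
$n{\left(V \right)} = 13$ ($n{\left(V \right)} = \left(-7 - 6\right) \left(-1\right) = \left(-13\right) \left(-1\right) = 13$)
$\frac{-21807 + n{\left(-219 \right)}}{\left(61 + 107\right) \left(-105\right) + f{\left(217 \right)}} = \frac{-21807 + 13}{\left(61 + 107\right) \left(-105\right) + 217^{2}} = - \frac{21794}{168 \left(-105\right) + 47089} = - \frac{21794}{-17640 + 47089} = - \frac{21794}{29449}$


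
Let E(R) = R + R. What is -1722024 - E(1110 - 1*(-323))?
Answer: -1724890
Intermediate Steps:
E(R) = 2*R
-1722024 - E(1110 - 1*(-323)) = -1722024 - 2*(1110 - 1*(-323)) = -1722024 - 2*(1110 + 323) = -1722024 - 2*1433 = -1722024 - 1*2866 = -1722024 - 2866 = -1724890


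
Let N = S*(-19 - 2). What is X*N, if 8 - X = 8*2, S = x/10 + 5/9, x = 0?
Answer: 280/3 ≈ 93.333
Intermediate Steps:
S = 5/9 (S = 0/10 + 5/9 = 0*(1/10) + 5*(1/9) = 0 + 5/9 = 5/9 ≈ 0.55556)
N = -35/3 (N = 5*(-19 - 2)/9 = (5/9)*(-21) = -35/3 ≈ -11.667)
X = -8 (X = 8 - 8*2 = 8 - 1*16 = 8 - 16 = -8)
X*N = -8*(-35/3) = 280/3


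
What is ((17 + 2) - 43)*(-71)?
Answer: 1704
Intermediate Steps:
((17 + 2) - 43)*(-71) = (19 - 43)*(-71) = -24*(-71) = 1704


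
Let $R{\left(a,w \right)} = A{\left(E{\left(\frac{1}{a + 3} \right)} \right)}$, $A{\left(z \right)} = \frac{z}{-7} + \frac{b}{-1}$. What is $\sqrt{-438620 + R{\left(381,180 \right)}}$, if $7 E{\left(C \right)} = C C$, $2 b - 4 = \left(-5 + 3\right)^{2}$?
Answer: $\frac{i \sqrt{3169209286657}}{2688} \approx 662.29 i$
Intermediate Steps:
$b = 4$ ($b = 2 + \frac{\left(-5 + 3\right)^{2}}{2} = 2 + \frac{\left(-2\right)^{2}}{2} = 2 + \frac{1}{2} \cdot 4 = 2 + 2 = 4$)
$E{\left(C \right)} = \frac{C^{2}}{7}$ ($E{\left(C \right)} = \frac{C C}{7} = \frac{C^{2}}{7}$)
$A{\left(z \right)} = -4 - \frac{z}{7}$ ($A{\left(z \right)} = \frac{z}{-7} + \frac{4}{-1} = z \left(- \frac{1}{7}\right) + 4 \left(-1\right) = - \frac{z}{7} - 4 = -4 - \frac{z}{7}$)
$R{\left(a,w \right)} = -4 - \frac{1}{49 \left(3 + a\right)^{2}}$ ($R{\left(a,w \right)} = -4 - \frac{\frac{1}{7} \left(\frac{1}{a + 3}\right)^{2}}{7} = -4 - \frac{\frac{1}{7} \left(\frac{1}{3 + a}\right)^{2}}{7} = -4 - \frac{\frac{1}{7} \frac{1}{\left(3 + a\right)^{2}}}{7} = -4 - \frac{1}{49 \left(3 + a\right)^{2}}$)
$\sqrt{-438620 + R{\left(381,180 \right)}} = \sqrt{-438620 - \left(4 + \frac{1}{49 \left(3 + 381\right)^{2}}\right)} = \sqrt{-438620 - \left(4 + \frac{1}{49 \cdot 147456}\right)} = \sqrt{-438620 - \frac{28901377}{7225344}} = \sqrt{- \frac{3169209286657}{7225344}} = \frac{i \sqrt{3169209286657}}{2688}$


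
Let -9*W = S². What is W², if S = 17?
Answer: 83521/81 ≈ 1031.1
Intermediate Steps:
W = -289/9 (W = -⅑*17² = -⅑*289 = -289/9 ≈ -32.111)
W² = (-289/9)² = 83521/81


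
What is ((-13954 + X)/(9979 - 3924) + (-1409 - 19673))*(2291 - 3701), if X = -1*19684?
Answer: 36007211736/1211 ≈ 2.9733e+7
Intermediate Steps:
X = -19684
((-13954 + X)/(9979 - 3924) + (-1409 - 19673))*(2291 - 3701) = ((-13954 - 19684)/(9979 - 3924) + (-1409 - 19673))*(2291 - 3701) = (-33638/6055 - 21082)*(-1410) = -127685148/6055*(-1410) = 36007211736/1211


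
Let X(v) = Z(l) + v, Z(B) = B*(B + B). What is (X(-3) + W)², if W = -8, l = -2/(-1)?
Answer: 9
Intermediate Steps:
l = 2 (l = -2*(-1) = 2)
Z(B) = 2*B² (Z(B) = B*(2*B) = 2*B²)
X(v) = 8 + v (X(v) = 2*2² + v = 2*4 + v = 8 + v)
(X(-3) + W)² = ((8 - 3) - 8)² = (5 - 8)² = (-3)² = 9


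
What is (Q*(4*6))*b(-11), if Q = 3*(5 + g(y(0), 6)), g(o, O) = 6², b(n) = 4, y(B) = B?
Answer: 11808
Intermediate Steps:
g(o, O) = 36
Q = 123 (Q = 3*(5 + 36) = 3*41 = 123)
(Q*(4*6))*b(-11) = (123*(4*6))*4 = (123*24)*4 = 2952*4 = 11808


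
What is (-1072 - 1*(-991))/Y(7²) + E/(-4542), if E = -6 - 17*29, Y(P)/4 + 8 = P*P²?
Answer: 117221767/1068650844 ≈ 0.10969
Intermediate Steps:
Y(P) = -32 + 4*P³ (Y(P) = -32 + 4*(P*P²) = -32 + 4*P³)
E = -499 (E = -6 - 493 = -499)
(-1072 - 1*(-991))/Y(7²) + E/(-4542) = (-1072 - 1*(-991))/(-32 + 4*(7²)³) - 499/(-4542) = (-1072 + 991)/(-32 + 4*49³) - 499*(-1/4542) = -81/(-32 + 4*117649) + 499/4542 = -81/(-32 + 470596) + 499/4542 = -81/470564 + 499/4542 = 117221767/1068650844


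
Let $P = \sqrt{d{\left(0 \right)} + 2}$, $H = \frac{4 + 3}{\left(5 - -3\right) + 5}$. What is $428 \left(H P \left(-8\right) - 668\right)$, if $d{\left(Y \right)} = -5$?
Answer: $-285904 - \frac{23968 i \sqrt{3}}{13} \approx -2.859 \cdot 10^{5} - 3193.4 i$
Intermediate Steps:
$H = \frac{7}{13}$ ($H = \frac{7}{\left(5 + 3\right) + 5} = \frac{7}{8 + 5} = \frac{7}{13} \approx 0.53846$)
$P = i \sqrt{3}$ ($P = \sqrt{-5 + 2} = \sqrt{-3} = i \sqrt{3} \approx 1.732 i$)
$428 \left(H P \left(-8\right) - 668\right) = 428 \left(\frac{7 i \sqrt{3}}{13} \left(-8\right) - 668\right) = 428 \left(- \frac{56 i \sqrt{3}}{13} - 668\right) = 428 \left(-668 - \frac{56 i \sqrt{3}}{13}\right) = -285904 - \frac{23968 i \sqrt{3}}{13}$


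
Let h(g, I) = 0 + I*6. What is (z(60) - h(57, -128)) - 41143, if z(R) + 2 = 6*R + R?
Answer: -39957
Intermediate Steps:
h(g, I) = 6*I (h(g, I) = 0 + 6*I = 6*I)
z(R) = -2 + 7*R (z(R) = -2 + (6*R + R) = -2 + 7*R)
(z(60) - h(57, -128)) - 41143 = ((-2 + 7*60) - 6*(-128)) - 41143 = ((-2 + 420) - 1*(-768)) - 41143 = (418 + 768) - 41143 = 1186 - 41143 = -39957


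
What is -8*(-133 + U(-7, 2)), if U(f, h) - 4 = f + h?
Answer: 1072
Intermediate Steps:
U(f, h) = 4 + f + h (U(f, h) = 4 + (f + h) = 4 + f + h)
-8*(-133 + U(-7, 2)) = -8*(-133 + (4 - 7 + 2)) = -8*(-133 - 1) = -8*(-134) = 1072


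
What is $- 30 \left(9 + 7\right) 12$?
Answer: $-5760$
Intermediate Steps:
$- 30 \left(9 + 7\right) 12 = \left(-30\right) 16 \cdot 12 = \left(-480\right) 12 = -5760$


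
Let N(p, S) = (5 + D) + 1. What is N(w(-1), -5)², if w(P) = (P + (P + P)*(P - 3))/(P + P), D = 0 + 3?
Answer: 81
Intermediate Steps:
D = 3
w(P) = (P + 2*P*(-3 + P))/(2*P) (w(P) = (P + (2*P)*(-3 + P))/((2*P)) = (P + 2*P*(-3 + P))*(1/(2*P)) = (P + 2*P*(-3 + P))/(2*P))
N(p, S) = 9 (N(p, S) = (5 + 3) + 1 = 8 + 1 = 9)
N(w(-1), -5)² = 9² = 81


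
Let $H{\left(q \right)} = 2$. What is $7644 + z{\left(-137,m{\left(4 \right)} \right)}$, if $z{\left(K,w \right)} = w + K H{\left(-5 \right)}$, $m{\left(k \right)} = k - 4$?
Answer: $7370$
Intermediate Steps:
$m{\left(k \right)} = -4 + k$
$z{\left(K,w \right)} = w + 2 K$ ($z{\left(K,w \right)} = w + K 2 = w + 2 K$)
$7644 + z{\left(-137,m{\left(4 \right)} \right)} = 7644 + \left(\left(-4 + 4\right) + 2 \left(-137\right)\right) = 7644 + \left(0 - 274\right) = 7644 - 274 = 7370$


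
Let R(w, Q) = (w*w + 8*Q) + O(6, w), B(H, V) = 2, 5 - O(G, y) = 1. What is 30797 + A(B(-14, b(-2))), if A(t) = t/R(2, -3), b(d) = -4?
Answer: 246375/8 ≈ 30797.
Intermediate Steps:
O(G, y) = 4 (O(G, y) = 5 - 1*1 = 5 - 1 = 4)
R(w, Q) = 4 + w**2 + 8*Q (R(w, Q) = (w*w + 8*Q) + 4 = (w**2 + 8*Q) + 4 = 4 + w**2 + 8*Q)
A(t) = -t/16 (A(t) = t/(4 + 2**2 + 8*(-3)) = t/(4 + 4 - 24) = t/(-16) = t*(-1/16) = -t/16)
30797 + A(B(-14, b(-2))) = 30797 - 1/16*2 = 30797 - 1/8 = 246375/8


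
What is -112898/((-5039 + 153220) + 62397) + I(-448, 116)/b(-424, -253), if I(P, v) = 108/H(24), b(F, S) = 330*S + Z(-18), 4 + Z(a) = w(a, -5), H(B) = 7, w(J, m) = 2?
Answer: -8250662642/15383881079 ≈ -0.53632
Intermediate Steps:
Z(a) = -2 (Z(a) = -4 + 2 = -2)
b(F, S) = -2 + 330*S (b(F, S) = 330*S - 2 = -2 + 330*S)
I(P, v) = 108/7
-112898/((-5039 + 153220) + 62397) + I(-448, 116)/b(-424, -253) = -112898/((-5039 + 153220) + 62397) + 108/(7*(-2 + 330*(-253))) = -112898/(148181 + 62397) + 108/(7*(-2 - 83490)) = -112898/210578 + (108/7)/(-83492) = -112898*1/210578 + (108/7)*(-1/83492) = -56449/105289 - 27/146111 = -8250662642/15383881079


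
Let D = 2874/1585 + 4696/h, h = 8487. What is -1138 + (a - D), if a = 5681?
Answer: 61080124187/13451895 ≈ 4540.6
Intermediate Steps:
D = 31834798/13451895 (D = 2874/1585 + 4696/8487 = 31834798/13451895 ≈ 2.3666)
-1138 + (a - D) = -1138 + (5681 - 1*31834798/13451895) = -1138 + (5681 - 31834798/13451895) = -1138 + 76388380697/13451895 = 61080124187/13451895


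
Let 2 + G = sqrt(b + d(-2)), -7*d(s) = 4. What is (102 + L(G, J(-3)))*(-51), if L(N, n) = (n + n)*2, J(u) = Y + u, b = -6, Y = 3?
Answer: -5202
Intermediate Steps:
d(s) = -4/7 (d(s) = -1/7*4 = -4/7)
G = -2 + I*sqrt(322)/7 (G = -2 + sqrt(-6 - 4/7) = -2 + sqrt(-46/7) = -2 + I*sqrt(322)/7 ≈ -2.0 + 2.5635*I)
J(u) = 3 + u
L(N, n) = 4*n (L(N, n) = (2*n)*2 = 4*n)
(102 + L(G, J(-3)))*(-51) = (102 + 4*(3 - 3))*(-51) = (102 + 4*0)*(-51) = (102 + 0)*(-51) = 102*(-51) = -5202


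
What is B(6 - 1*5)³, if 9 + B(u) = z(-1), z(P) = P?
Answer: -1000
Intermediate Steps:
B(u) = -10 (B(u) = -9 - 1 = -10)
B(6 - 1*5)³ = (-10)³ = -1000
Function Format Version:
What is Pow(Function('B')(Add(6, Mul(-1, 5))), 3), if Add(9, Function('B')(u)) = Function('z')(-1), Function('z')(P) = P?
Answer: -1000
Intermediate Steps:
Function('B')(u) = -10 (Function('B')(u) = Add(-9, -1) = -10)
Pow(Function('B')(Add(6, Mul(-1, 5))), 3) = Pow(-10, 3) = -1000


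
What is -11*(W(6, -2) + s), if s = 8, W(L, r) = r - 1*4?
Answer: -22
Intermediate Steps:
W(L, r) = -4 + r (W(L, r) = r - 4 = -4 + r)
-11*(W(6, -2) + s) = -11*((-4 - 2) + 8) = -11*(-6 + 8) = -11*2 = -22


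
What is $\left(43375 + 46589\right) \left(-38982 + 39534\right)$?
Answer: $49660128$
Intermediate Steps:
$\left(43375 + 46589\right) \left(-38982 + 39534\right) = 89964 \cdot 552 = 49660128$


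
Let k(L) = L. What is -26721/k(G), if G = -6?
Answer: 8907/2 ≈ 4453.5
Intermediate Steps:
-26721/k(G) = -26721/(-6) = -26721*(-1/6) = 8907/2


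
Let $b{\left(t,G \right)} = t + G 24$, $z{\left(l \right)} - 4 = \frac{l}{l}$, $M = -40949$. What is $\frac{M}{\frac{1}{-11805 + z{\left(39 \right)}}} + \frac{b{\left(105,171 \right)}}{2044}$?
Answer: $\frac{987657125009}{2044} \approx 4.832 \cdot 10^{8}$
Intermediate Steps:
$z{\left(l \right)} = 5$ ($z{\left(l \right)} = 4 + \frac{l}{l} = 4 + 1 = 5$)
$b{\left(t,G \right)} = t + 24 G$
$\frac{M}{\frac{1}{-11805 + z{\left(39 \right)}}} + \frac{b{\left(105,171 \right)}}{2044} = - \frac{40949}{\frac{1}{-11805 + 5}} + \frac{105 + 24 \cdot 171}{2044} = - \frac{40949}{\frac{1}{-11800}} + \left(105 + 4104\right) \frac{1}{2044} = - \frac{40949}{- \frac{1}{11800}} + 4209 \cdot \frac{1}{2044} = \left(-40949\right) \left(-11800\right) + \frac{4209}{2044} = 483198200 + \frac{4209}{2044} = \frac{987657125009}{2044}$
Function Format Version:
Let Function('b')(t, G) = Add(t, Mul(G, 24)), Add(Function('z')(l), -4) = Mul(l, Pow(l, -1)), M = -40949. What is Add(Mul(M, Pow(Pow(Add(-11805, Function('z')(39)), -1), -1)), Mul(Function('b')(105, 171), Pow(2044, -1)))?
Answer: Rational(987657125009, 2044) ≈ 4.8320e+8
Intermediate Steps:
Function('z')(l) = 5 (Function('z')(l) = Add(4, Mul(l, Pow(l, -1))) = Add(4, 1) = 5)
Function('b')(t, G) = Add(t, Mul(24, G))
Add(Mul(M, Pow(Pow(Add(-11805, Function('z')(39)), -1), -1)), Mul(Function('b')(105, 171), Pow(2044, -1))) = Add(Mul(-40949, Pow(Pow(Add(-11805, 5), -1), -1)), Mul(Add(105, Mul(24, 171)), Pow(2044, -1))) = Add(Mul(-40949, Pow(Pow(-11800, -1), -1)), Mul(Add(105, 4104), Rational(1, 2044))) = Add(Mul(-40949, Pow(Rational(-1, 11800), -1)), Mul(4209, Rational(1, 2044))) = Add(Mul(-40949, -11800), Rational(4209, 2044)) = Add(483198200, Rational(4209, 2044)) = Rational(987657125009, 2044)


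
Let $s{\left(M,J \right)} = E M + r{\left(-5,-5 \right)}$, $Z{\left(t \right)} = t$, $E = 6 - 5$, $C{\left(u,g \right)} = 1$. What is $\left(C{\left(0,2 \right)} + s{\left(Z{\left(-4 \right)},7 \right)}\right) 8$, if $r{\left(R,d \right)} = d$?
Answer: $-64$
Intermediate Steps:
$E = 1$
$s{\left(M,J \right)} = -5 + M$ ($s{\left(M,J \right)} = 1 M - 5 = M - 5 = -5 + M$)
$\left(C{\left(0,2 \right)} + s{\left(Z{\left(-4 \right)},7 \right)}\right) 8 = \left(1 - 9\right) 8 = \left(-8\right) 8 = -64$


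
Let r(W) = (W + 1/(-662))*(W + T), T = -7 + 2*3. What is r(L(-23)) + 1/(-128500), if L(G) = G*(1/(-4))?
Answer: 4645562801/170134000 ≈ 27.305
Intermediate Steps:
L(G) = -G/4 (L(G) = G*(1*(-1/4)) = G*(-1/4) = -G/4)
T = -1 (T = -7 + 6 = -1)
r(W) = (-1 + W)*(-1/662 + W) (r(W) = (W + 1/(-662))*(W - 1) = (W - 1/662)*(-1 + W) = (-1/662 + W)*(-1 + W) = (-1 + W)*(-1/662 + W))
r(L(-23)) + 1/(-128500) = (1/662 + (-1/4*(-23))**2 - (-663)*(-23)/2648) + 1/(-128500) = (1/662 + (23/4)**2 - 663/662*23/4) - 1/128500 = (1/662 + 529/16 - 15249/2648) - 1/128500 = 144609/5296 - 1/128500 = 4645562801/170134000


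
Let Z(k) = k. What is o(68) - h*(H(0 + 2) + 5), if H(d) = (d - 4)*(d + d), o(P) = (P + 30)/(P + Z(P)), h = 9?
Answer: 1885/68 ≈ 27.721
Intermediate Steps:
o(P) = (30 + P)/(2*P) (o(P) = (P + 30)/(P + P) = (30 + P)/((2*P)) = (30 + P)*(1/(2*P)) = (30 + P)/(2*P))
H(d) = 2*d*(-4 + d) (H(d) = (-4 + d)*(2*d) = 2*d*(-4 + d))
o(68) - h*(H(0 + 2) + 5) = (1/2)*(30 + 68)/68 - 9*(2*(0 + 2)*(-4 + (0 + 2)) + 5) = (1/2)*(1/68)*98 - 9*(2*2*(-4 + 2) + 5) = 49/68 - 9*(2*2*(-2) + 5) = 49/68 - 9*(-8 + 5) = 49/68 - 9*(-3) = 49/68 - 1*(-27) = 49/68 + 27 = 1885/68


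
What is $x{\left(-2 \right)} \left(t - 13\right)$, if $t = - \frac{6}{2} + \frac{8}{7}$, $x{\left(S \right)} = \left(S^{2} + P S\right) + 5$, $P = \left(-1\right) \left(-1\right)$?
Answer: $-104$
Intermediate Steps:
$P = 1$
$x{\left(S \right)} = 5 + S + S^{2}$ ($x{\left(S \right)} = \left(S^{2} + 1 S\right) + 5 = \left(S^{2} + S\right) + 5 = \left(S + S^{2}\right) + 5 = 5 + S + S^{2}$)
$t = - \frac{13}{7}$ ($t = \left(-6\right) \frac{1}{2} + 8 \cdot \frac{1}{7} = -3 + \frac{8}{7} = - \frac{13}{7} \approx -1.8571$)
$x{\left(-2 \right)} \left(t - 13\right) = \left(5 - 2 + \left(-2\right)^{2}\right) \left(- \frac{13}{7} - 13\right) = \left(5 - 2 + 4\right) \left(- \frac{104}{7}\right) = 7 \left(- \frac{104}{7}\right) = -104$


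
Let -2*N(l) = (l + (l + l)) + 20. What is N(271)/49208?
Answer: -833/98416 ≈ -0.0084641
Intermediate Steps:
N(l) = -10 - 3*l/2 (N(l) = -((l + (l + l)) + 20)/2 = -((l + 2*l) + 20)/2 = -(3*l + 20)/2 = -(20 + 3*l)/2 = -10 - 3*l/2)
N(271)/49208 = (-10 - 3/2*271)/49208 = (-10 - 813/2)*(1/49208) = -833/2*1/49208 = -833/98416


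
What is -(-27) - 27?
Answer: 0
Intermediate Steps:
-(-27) - 27 = -9*(-3) - 27 = 27 - 27 = 0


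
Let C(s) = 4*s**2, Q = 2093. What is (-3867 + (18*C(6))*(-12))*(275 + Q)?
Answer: -82811328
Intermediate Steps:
(-3867 + (18*C(6))*(-12))*(275 + Q) = (-3867 + (18*(4*6**2))*(-12))*(275 + 2093) = (-3867 + (18*(4*36))*(-12))*2368 = (-3867 + (18*144)*(-12))*2368 = (-3867 + 2592*(-12))*2368 = (-3867 - 31104)*2368 = -34971*2368 = -82811328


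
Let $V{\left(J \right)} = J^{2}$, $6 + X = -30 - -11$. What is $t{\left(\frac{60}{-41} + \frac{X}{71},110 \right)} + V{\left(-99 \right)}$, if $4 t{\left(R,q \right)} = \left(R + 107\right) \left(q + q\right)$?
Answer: $\frac{45371271}{2911} \approx 15586.0$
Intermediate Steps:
$X = -25$ ($X = -6 - 19 = -25$)
$t{\left(R,q \right)} = \frac{q \left(107 + R\right)}{2}$ ($t{\left(R,q \right)} = \frac{\left(R + 107\right) \left(q + q\right)}{4} = \frac{\left(107 + R\right) 2 q}{4} = \frac{2 q \left(107 + R\right)}{4} = \frac{q \left(107 + R\right)}{2}$)
$t{\left(\frac{60}{-41} + \frac{X}{71},110 \right)} + V{\left(-99 \right)} = \frac{1}{2} \cdot 110 \left(107 + \left(\frac{60}{-41} - \frac{25}{71}\right)\right) + \left(-99\right)^{2} = \frac{1}{2} \cdot 110 \left(107 + \left(60 \left(- \frac{1}{41}\right) - \frac{25}{71}\right)\right) + 9801 = \frac{1}{2} \cdot 110 \left(107 - \frac{5285}{2911}\right) + 9801 = \frac{1}{2} \cdot 110 \cdot \frac{306192}{2911} + 9801 = \frac{16840560}{2911} + 9801 = \frac{45371271}{2911}$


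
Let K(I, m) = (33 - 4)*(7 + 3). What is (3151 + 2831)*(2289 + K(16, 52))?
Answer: 15427578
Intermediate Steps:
K(I, m) = 290 (K(I, m) = 29*10 = 290)
(3151 + 2831)*(2289 + K(16, 52)) = (3151 + 2831)*(2289 + 290) = 5982*2579 = 15427578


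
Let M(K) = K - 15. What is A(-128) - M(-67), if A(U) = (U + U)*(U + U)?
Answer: 65618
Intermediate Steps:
M(K) = -15 + K
A(U) = 4*U² (A(U) = (2*U)*(2*U) = 4*U²)
A(-128) - M(-67) = 4*(-128)² - (-15 - 67) = 4*16384 - 1*(-82) = 65536 + 82 = 65618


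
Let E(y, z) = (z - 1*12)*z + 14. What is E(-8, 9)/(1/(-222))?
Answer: 2886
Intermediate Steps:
E(y, z) = 14 + z*(-12 + z) (E(y, z) = (z - 12)*z + 14 = (-12 + z)*z + 14 = z*(-12 + z) + 14 = 14 + z*(-12 + z))
E(-8, 9)/(1/(-222)) = (14 + 9**2 - 12*9)/(1/(-222)) = (14 + 81 - 108)/(-1/222) = -13*(-222) = 2886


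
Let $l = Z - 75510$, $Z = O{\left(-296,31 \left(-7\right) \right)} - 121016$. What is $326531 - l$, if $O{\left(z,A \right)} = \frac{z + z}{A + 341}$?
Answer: $\frac{16214915}{31} \approx 5.2306 \cdot 10^{5}$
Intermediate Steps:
$O{\left(z,A \right)} = \frac{2 z}{341 + A}$
$Z = - \frac{3751644}{31}$ ($Z = 2 \left(-296\right) \frac{1}{341 + 31 \left(-7\right)} - 121016 = 2 \left(-296\right) \frac{1}{341 - 217} - 121016 = 2 \left(-296\right) \frac{1}{124} - 121016 = - \frac{148}{31} - 121016 = - \frac{3751644}{31} \approx -1.2102 \cdot 10^{5}$)
$l = - \frac{6092454}{31}$ ($l = - \frac{3751644}{31} - 75510 = - \frac{6092454}{31} \approx -1.9653 \cdot 10^{5}$)
$326531 - l = 326531 - - \frac{6092454}{31} = 326531 + \frac{6092454}{31} = \frac{16214915}{31}$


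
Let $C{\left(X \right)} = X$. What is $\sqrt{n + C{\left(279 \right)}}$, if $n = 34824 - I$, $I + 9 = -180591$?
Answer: $9 \sqrt{2663} \approx 464.44$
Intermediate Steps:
$I = -180600$ ($I = -9 - 180591 = -180600$)
$n = 215424$ ($n = 34824 - -180600 = 34824 + 180600 = 215424$)
$\sqrt{n + C{\left(279 \right)}} = \sqrt{215424 + 279} = \sqrt{215703} = 9 \sqrt{2663}$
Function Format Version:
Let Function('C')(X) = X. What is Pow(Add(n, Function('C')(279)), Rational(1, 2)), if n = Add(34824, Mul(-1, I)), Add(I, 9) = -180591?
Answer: Mul(9, Pow(2663, Rational(1, 2))) ≈ 464.44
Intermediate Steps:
I = -180600 (I = Add(-9, -180591) = -180600)
n = 215424 (n = Add(34824, Mul(-1, -180600)) = Add(34824, 180600) = 215424)
Pow(Add(n, Function('C')(279)), Rational(1, 2)) = Pow(Add(215424, 279), Rational(1, 2)) = Pow(215703, Rational(1, 2)) = Mul(9, Pow(2663, Rational(1, 2)))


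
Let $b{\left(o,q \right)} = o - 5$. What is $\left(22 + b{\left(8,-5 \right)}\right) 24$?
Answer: $600$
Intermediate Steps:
$b{\left(o,q \right)} = -5 + o$ ($b{\left(o,q \right)} = o - 5 = -5 + o$)
$\left(22 + b{\left(8,-5 \right)}\right) 24 = \left(22 + \left(-5 + 8\right)\right) 24 = \left(22 + 3\right) 24 = 25 \cdot 24 = 600$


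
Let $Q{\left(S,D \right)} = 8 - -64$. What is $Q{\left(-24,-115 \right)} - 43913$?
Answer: $-43841$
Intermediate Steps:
$Q{\left(S,D \right)} = 72$ ($Q{\left(S,D \right)} = 8 + 64 = 72$)
$Q{\left(-24,-115 \right)} - 43913 = 72 - 43913 = -43841$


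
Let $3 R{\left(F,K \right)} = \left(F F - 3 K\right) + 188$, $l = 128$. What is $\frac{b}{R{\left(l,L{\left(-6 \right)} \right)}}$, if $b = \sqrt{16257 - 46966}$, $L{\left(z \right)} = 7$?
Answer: $\frac{i \sqrt{30709}}{5517} \approx 0.031764 i$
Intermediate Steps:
$R{\left(F,K \right)} = \frac{188}{3} - K + \frac{F^{2}}{3}$ ($R{\left(F,K \right)} = \frac{\left(F F - 3 K\right) + 188}{3} = \frac{\left(F^{2} - 3 K\right) + 188}{3} = \frac{188 + F^{2} - 3 K}{3} = \frac{188}{3} - K + \frac{F^{2}}{3}$)
$b = i \sqrt{30709}$ ($b = \sqrt{-30709} = i \sqrt{30709} \approx 175.24 i$)
$\frac{b}{R{\left(l,L{\left(-6 \right)} \right)}} = \frac{i \sqrt{30709}}{\frac{188}{3} - 7 + \frac{128^{2}}{3}} = \frac{i \sqrt{30709}}{\frac{188}{3} - 7 + \frac{1}{3} \cdot 16384} = \frac{i \sqrt{30709}}{\frac{188}{3} - 7 + \frac{16384}{3}} = \frac{i \sqrt{30709}}{5517}$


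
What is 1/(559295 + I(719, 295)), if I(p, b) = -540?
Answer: 1/558755 ≈ 1.7897e-6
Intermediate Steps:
1/(559295 + I(719, 295)) = 1/(559295 - 540) = 1/558755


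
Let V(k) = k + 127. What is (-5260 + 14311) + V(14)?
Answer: 9192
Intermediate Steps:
V(k) = 127 + k
(-5260 + 14311) + V(14) = (-5260 + 14311) + (127 + 14) = 9051 + 141 = 9192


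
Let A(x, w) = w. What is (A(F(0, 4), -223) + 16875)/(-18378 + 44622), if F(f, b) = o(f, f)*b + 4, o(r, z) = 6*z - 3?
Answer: 4163/6561 ≈ 0.63451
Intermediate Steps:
o(r, z) = -3 + 6*z
F(f, b) = 4 + b*(-3 + 6*f) (F(f, b) = (-3 + 6*f)*b + 4 = b*(-3 + 6*f) + 4 = 4 + b*(-3 + 6*f))
(A(F(0, 4), -223) + 16875)/(-18378 + 44622) = (-223 + 16875)/(-18378 + 44622) = 16652/26244 = 16652*(1/26244) = 4163/6561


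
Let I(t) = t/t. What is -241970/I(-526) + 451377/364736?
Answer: -88254718543/364736 ≈ -2.4197e+5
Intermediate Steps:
I(t) = 1
-241970/I(-526) + 451377/364736 = -241970/1 + 451377/364736 = -241970*1 + 451377*(1/364736) = -241970 + 451377/364736 = -88254718543/364736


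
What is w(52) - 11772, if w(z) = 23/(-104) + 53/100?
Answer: -30606397/2600 ≈ -11772.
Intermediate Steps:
w(z) = 803/2600 (w(z) = 23*(-1/104) + 53*(1/100) = -23/104 + 53/100 = 803/2600)
w(52) - 11772 = 803/2600 - 11772 = -30606397/2600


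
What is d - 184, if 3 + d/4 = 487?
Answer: 1752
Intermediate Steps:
d = 1936 (d = -12 + 4*487 = -12 + 1948 = 1936)
d - 184 = 1936 - 184 = 1752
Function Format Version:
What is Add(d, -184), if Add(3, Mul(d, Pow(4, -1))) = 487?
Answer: 1752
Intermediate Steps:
d = 1936 (d = Add(-12, Mul(4, 487)) = Add(-12, 1948) = 1936)
Add(d, -184) = Add(1936, -184) = 1752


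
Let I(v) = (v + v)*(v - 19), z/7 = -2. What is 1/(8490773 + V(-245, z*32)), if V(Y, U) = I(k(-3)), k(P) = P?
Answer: 1/8490905 ≈ 1.1777e-7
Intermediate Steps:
z = -14 (z = 7*(-2) = -14)
I(v) = 2*v*(-19 + v) (I(v) = (2*v)*(-19 + v) = 2*v*(-19 + v))
V(Y, U) = 132 (V(Y, U) = 2*(-3)*(-19 - 3) = 2*(-3)*(-22) = 132)
1/(8490773 + V(-245, z*32)) = 1/(8490773 + 132) = 1/8490905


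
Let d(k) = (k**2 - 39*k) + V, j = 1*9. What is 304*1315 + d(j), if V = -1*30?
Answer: 399460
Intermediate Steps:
V = -30
j = 9
d(k) = -30 + k**2 - 39*k (d(k) = (k**2 - 39*k) - 30 = -30 + k**2 - 39*k)
304*1315 + d(j) = 304*1315 + (-30 + 9**2 - 39*9) = 399760 + (-30 + 81 - 351) = 399760 - 300 = 399460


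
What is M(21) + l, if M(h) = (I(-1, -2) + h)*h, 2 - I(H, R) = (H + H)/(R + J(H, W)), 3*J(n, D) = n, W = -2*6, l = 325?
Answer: 790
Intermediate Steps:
W = -12
J(n, D) = n/3
I(H, R) = 2 - 2*H/(R + H/3) (I(H, R) = 2 - (H + H)/(R + H/3) = 2 - 2*H/(R + H/3))
M(h) = h*(8/7 + h) (M(h) = (2*(-2*(-1) + 3*(-2))/(-1 + 3*(-2)) + h)*h = (2*(2 - 6)/(-1 - 6) + h)*h = (2*(-4)/(-7) + h)*h = (2*(-⅐)*(-4) + h)*h = (8/7 + h)*h = h*(8/7 + h))
M(21) + l = (⅐)*21*(8 + 7*21) + 325 = (⅐)*21*(8 + 147) + 325 = (⅐)*21*155 + 325 = 465 + 325 = 790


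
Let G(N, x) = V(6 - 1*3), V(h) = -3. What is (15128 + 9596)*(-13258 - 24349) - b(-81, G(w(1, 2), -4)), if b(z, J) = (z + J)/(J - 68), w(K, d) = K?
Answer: -66015478312/71 ≈ -9.2980e+8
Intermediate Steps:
G(N, x) = -3
b(z, J) = (J + z)/(-68 + J)
(15128 + 9596)*(-13258 - 24349) - b(-81, G(w(1, 2), -4)) = (15128 + 9596)*(-13258 - 24349) - (-3 - 81)/(-68 - 3) = 24724*(-37607) - (-84)/(-71) = -929795468 - (-1)*(-84)/71 = -929795468 - 1*84/71 = -929795468 - 84/71 = -66015478312/71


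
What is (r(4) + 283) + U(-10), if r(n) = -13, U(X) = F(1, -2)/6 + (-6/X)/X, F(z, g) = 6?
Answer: 13547/50 ≈ 270.94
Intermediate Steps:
U(X) = 1 - 6/X² (U(X) = 6/6 + (-6/X)/X = 6*(⅙) - 6/X² = 1 - 6/X²)
(r(4) + 283) + U(-10) = (-13 + 283) + (1 - 6/(-10)²) = 270 + (1 - 6*1/100) = 270 + (1 - 3/50) = 270 + 47/50 = 13547/50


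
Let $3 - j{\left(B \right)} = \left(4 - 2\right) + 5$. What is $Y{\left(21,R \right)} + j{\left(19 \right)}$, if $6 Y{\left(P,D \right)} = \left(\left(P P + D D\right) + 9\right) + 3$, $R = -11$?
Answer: $\frac{275}{3} \approx 91.667$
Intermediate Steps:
$j{\left(B \right)} = -4$ ($j{\left(B \right)} = 3 - \left(\left(4 - 2\right) + 5\right) = 3 - \left(2 + 5\right) = 3 - 7 = -4$)
$Y{\left(P,D \right)} = 2 + \frac{D^{2}}{6} + \frac{P^{2}}{6}$ ($Y{\left(P,D \right)} = \frac{\left(\left(P P + D D\right) + 9\right) + 3}{6} = \frac{\left(\left(P^{2} + D^{2}\right) + 9\right) + 3}{6} = \frac{\left(\left(D^{2} + P^{2}\right) + 9\right) + 3}{6} = \frac{\left(9 + D^{2} + P^{2}\right) + 3}{6} = \frac{12 + D^{2} + P^{2}}{6} = 2 + \frac{D^{2}}{6} + \frac{P^{2}}{6}$)
$Y{\left(21,R \right)} + j{\left(19 \right)} = \left(2 + \frac{\left(-11\right)^{2}}{6} + \frac{21^{2}}{6}\right) - 4 = \left(2 + \frac{1}{6} \cdot 121 + \frac{1}{6} \cdot 441\right) - 4 = \left(2 + \frac{121}{6} + \frac{147}{2}\right) - 4 = \frac{287}{3} - 4 = \frac{275}{3}$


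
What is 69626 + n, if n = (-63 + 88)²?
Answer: 70251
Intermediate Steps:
n = 625 (n = 25² = 625)
69626 + n = 69626 + 625 = 70251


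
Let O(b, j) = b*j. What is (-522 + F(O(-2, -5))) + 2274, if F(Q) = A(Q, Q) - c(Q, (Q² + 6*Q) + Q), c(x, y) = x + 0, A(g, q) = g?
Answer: 1752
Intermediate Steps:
c(x, y) = x
F(Q) = 0 (F(Q) = Q - Q = 0)
(-522 + F(O(-2, -5))) + 2274 = (-522 + 0) + 2274 = -522 + 2274 = 1752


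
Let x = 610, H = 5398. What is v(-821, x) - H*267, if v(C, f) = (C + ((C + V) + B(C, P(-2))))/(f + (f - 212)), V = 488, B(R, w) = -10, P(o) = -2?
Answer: -121066441/84 ≈ -1.4413e+6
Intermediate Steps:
v(C, f) = (478 + 2*C)/(-212 + 2*f) (v(C, f) = (C + ((C + 488) - 10))/(f + (f - 212)) = (C + ((488 + C) - 10))/(f + (-212 + f)) = (C + (478 + C))/(-212 + 2*f) = (478 + 2*C)/(-212 + 2*f))
v(-821, x) - H*267 = (239 - 821)/(-106 + 610) - 5398*267 = -582/504 - 1*1441266 = (1/504)*(-582) - 1441266 = -97/84 - 1441266 = -121066441/84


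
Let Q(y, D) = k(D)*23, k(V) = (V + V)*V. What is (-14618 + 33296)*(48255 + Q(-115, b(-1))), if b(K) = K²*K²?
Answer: 902166078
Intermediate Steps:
b(K) = K⁴
k(V) = 2*V² (k(V) = (2*V)*V = 2*V²)
Q(y, D) = 46*D² (Q(y, D) = (2*D²)*23 = 46*D²)
(-14618 + 33296)*(48255 + Q(-115, b(-1))) = (-14618 + 33296)*(48255 + 46*((-1)⁴)²) = 18678*(48255 + 46*1²) = 18678*(48255 + 46*1) = 18678*(48255 + 46) = 18678*48301 = 902166078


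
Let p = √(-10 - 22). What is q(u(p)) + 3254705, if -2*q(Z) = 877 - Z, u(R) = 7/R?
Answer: 6508533/2 - 7*I*√2/16 ≈ 3.2543e+6 - 0.61872*I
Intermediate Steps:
p = 4*I*√2 (p = √(-32) = 4*I*√2 ≈ 5.6569*I)
q(Z) = -877/2 + Z/2 (q(Z) = -(877 - Z)/2 = -877/2 + Z/2)
q(u(p)) + 3254705 = (-877/2 + (7/((4*I*√2)))/2) + 3254705 = (-877/2 + (7*(-I*√2/8))/2) + 3254705 = (-877/2 + (-7*I*√2/8)/2) + 3254705 = (-877/2 - 7*I*√2/16) + 3254705 = 6508533/2 - 7*I*√2/16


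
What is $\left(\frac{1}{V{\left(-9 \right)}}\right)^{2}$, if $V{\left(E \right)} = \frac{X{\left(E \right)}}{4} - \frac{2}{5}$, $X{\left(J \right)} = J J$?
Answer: $\frac{400}{157609} \approx 0.0025379$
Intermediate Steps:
$X{\left(J \right)} = J^{2}$
$V{\left(E \right)} = - \frac{2}{5} + \frac{E^{2}}{4}$ ($V{\left(E \right)} = \frac{E^{2}}{4} - \frac{2}{5} = - \frac{2}{5} + \frac{E^{2}}{4}$)
$\left(\frac{1}{V{\left(-9 \right)}}\right)^{2} = \left(\frac{1}{- \frac{2}{5} + \frac{\left(-9\right)^{2}}{4}}\right)^{2} = \left(\frac{1}{- \frac{2}{5} + \frac{1}{4} \cdot 81}\right)^{2} = \left(\frac{1}{- \frac{2}{5} + \frac{81}{4}}\right)^{2} = \left(\frac{1}{\frac{397}{20}}\right)^{2} = \left(\frac{20}{397}\right)^{2} = \frac{400}{157609}$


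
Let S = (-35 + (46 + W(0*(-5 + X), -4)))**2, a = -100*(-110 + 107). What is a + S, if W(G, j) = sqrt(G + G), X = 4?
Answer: 421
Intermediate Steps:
W(G, j) = sqrt(2)*sqrt(G) (W(G, j) = sqrt(2*G) = sqrt(2)*sqrt(G))
a = 300 (a = -100*(-3) = 300)
S = 121 (S = (-35 + (46 + sqrt(2)*sqrt(0*(-5 + 4))))**2 = (-35 + (46 + sqrt(2)*sqrt(0*(-1))))**2 = (-35 + (46 + sqrt(2)*sqrt(0)))**2 = (-35 + (46 + sqrt(2)*0))**2 = (-35 + (46 + 0))**2 = (-35 + 46)**2 = 11**2 = 121)
a + S = 300 + 121 = 421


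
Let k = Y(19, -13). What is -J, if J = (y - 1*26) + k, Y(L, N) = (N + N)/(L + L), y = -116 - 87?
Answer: 4364/19 ≈ 229.68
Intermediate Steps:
y = -203
Y(L, N) = N/L (Y(L, N) = (2*N)/((2*L)) = (2*N)*(1/(2*L)) = N/L)
k = -13/19 ≈ -0.68421
J = -4364/19 (J = (-203 - 1*26) - 13/19 = (-203 - 26) - 13/19 = -229 - 13/19 = -4364/19 ≈ -229.68)
-J = -1*(-4364/19) = 4364/19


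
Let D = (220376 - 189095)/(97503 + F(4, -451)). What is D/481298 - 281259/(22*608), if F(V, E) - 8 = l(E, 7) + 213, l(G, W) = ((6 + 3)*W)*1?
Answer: -601698478657299/28615330015808 ≈ -21.027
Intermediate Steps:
l(G, W) = 9*W (l(G, W) = (9*W)*1 = 9*W)
F(V, E) = 284 (F(V, E) = 8 + (9*7 + 213) = 8 + (63 + 213) = 8 + 276 = 284)
D = 31281/97787 (D = (220376 - 189095)/(97503 + 284) = 31281/97787 ≈ 0.31989)
D/481298 - 281259/(22*608) = (31281/97787)/481298 - 281259/(22*608) = (31281/97787)*(1/481298) - 281259/13376 = 31281/47064687526 - 281259*1/13376 = 31281/47064687526 - 25569/1216 = -601698478657299/28615330015808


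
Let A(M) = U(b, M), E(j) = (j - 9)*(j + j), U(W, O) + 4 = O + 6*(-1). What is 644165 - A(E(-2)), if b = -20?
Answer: 644131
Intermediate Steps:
U(W, O) = -10 + O (U(W, O) = -4 + (O + 6*(-1)) = -4 + (O - 6) = -4 + (-6 + O) = -10 + O)
E(j) = 2*j*(-9 + j) (E(j) = (-9 + j)*(2*j) = 2*j*(-9 + j))
A(M) = -10 + M
644165 - A(E(-2)) = 644165 - (-10 + 2*(-2)*(-9 - 2)) = 644165 - (-10 + 2*(-2)*(-11)) = 644165 - (-10 + 44) = 644165 - 1*34 = 644165 - 34 = 644131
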